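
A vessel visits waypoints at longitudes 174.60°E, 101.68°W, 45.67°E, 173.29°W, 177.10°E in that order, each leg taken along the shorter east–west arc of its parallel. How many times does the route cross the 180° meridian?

3

Leg 1: +174.60° → -101.68°, shortest Δλ = 83.72° (east) — crosses 180°.
Leg 2: -101.68° → +45.67°, shortest Δλ = 147.35° (east) — does not cross 180°.
Leg 3: +45.67° → -173.29°, shortest Δλ = 141.04° (east) — crosses 180°.
Leg 4: -173.29° → +177.10°, shortest Δλ = -9.61° (west) — crosses 180°.
Total crossings: 3.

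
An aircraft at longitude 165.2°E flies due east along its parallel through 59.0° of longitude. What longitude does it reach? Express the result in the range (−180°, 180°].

135.8°W

Start at +165.2°; shift +59.0° → +224.2°.
+224.2° lies outside (−180°, 180°]; subtract 360° → -135.8°.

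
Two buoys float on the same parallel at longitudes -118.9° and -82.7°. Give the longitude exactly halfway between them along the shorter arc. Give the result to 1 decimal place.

-100.8°

Signed shortest Δλ from -118.9° to -82.7° is +36.2°.
Midpoint longitude = -118.9° + (+36.2°)/2 = -118.9° + 18.1° = -100.8°.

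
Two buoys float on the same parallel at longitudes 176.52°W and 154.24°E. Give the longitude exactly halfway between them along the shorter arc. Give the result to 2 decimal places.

168.86°E

Signed shortest Δλ from -176.52° to +154.24° is -29.24°.
Midpoint longitude = -176.52° + (-29.24°)/2 = -176.52° − 14.62° = -191.14°.
Normalise into (−180°, 180°]: +168.86°.
(The naïve average (-176.52 + +154.24)/2 = -11.14° is on the wrong side of the globe.)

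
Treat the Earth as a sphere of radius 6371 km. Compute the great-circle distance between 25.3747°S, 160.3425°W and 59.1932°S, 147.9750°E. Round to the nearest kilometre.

5458 km

Δλ = 147.9750 − -160.3425 = 308.3175°; wrapped into (−180°, 180°]: -51.6825°.
Δφ = -59.1932 − -25.3747 = -33.8185°.
a = sin²(Δφ/2) + cos φ₁ · cos φ₂ · sin²(Δλ/2) = 0.172513.
c = 2·atan2(√a, √(1−a)) = 0.85665 rad → d = 6371·c ≈ 5457.71 km.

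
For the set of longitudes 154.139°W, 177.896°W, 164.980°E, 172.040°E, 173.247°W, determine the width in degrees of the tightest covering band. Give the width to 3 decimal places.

Sort the longitudes: -177.896°, -173.247°, -154.139°, +164.980°, +172.040°.
Eastward gaps between consecutive values (wrapping around): 4.649°, 19.108°, 319.119°, 7.060°, 10.064°.
Largest gap = 319.119° ⇒ minimal covering band is its complement: 360° − 319.119° = 40.881°.
Band runs from +164.980° eastward to -154.139°, crossing the antimeridian.

40.881°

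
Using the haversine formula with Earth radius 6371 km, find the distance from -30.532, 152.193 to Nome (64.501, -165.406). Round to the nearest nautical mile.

Δλ = -165.406 − 152.193 = -317.599°; wrapped into (−180°, 180°]: 42.401°.
Δφ = 64.501 − -30.532 = 95.033°.
a = sin²(Δφ/2) + cos φ₁ · cos φ₂ · sin²(Δλ/2) = 0.592358.
c = 2·atan2(√a, √(1−a)) = 1.75658 rad → d = 6371·c ≈ 11191.17 km ≈ 6042.75 nmi.

6043 nmi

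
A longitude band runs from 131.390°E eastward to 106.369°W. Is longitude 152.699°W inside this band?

Yes

Band width going east from +131.390° to -106.369°: ((-106.369 − 131.390) mod 360) = 122.241°.
Offset of -152.699° east of the west edge: ((-152.699 − 131.390) mod 360) = 75.911°.
75.911° ≤ 122.241° ⇒ inside.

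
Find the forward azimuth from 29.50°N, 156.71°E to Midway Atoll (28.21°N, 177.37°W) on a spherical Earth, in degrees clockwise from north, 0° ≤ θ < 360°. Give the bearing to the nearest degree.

87°

Δλ = -177.37 − 156.71 = -334.08°; wrapped into (−180°, 180°]: 25.92°.
θ = atan2( sin Δλ · cos φ₂ , cos φ₁ · sin φ₂ − sin φ₁ · cos φ₂ · cos Δλ )
  = atan2(0.38520, 0.02114) = 86.859° → normalised to [0°, 360°): 86.859°.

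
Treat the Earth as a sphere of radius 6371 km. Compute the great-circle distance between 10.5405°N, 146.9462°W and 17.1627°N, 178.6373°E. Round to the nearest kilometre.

Δλ = 178.6373 − -146.9462 = 325.5835°; wrapped into (−180°, 180°]: -34.4165°.
Δφ = 17.1627 − 10.5405 = 6.6222°.
a = sin²(Δφ/2) + cos φ₁ · cos φ₂ · sin²(Δλ/2) = 0.085552.
c = 2·atan2(√a, √(1−a)) = 0.59367 rad → d = 6371·c ≈ 3782.24 km.

3782 km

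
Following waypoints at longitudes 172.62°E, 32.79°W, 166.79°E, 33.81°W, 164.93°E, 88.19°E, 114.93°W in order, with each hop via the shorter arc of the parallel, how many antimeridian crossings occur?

Leg 1: +172.62° → -32.79°, shortest Δλ = 154.59° (east) — crosses 180°.
Leg 2: -32.79° → +166.79°, shortest Δλ = -160.42° (west) — crosses 180°.
Leg 3: +166.79° → -33.81°, shortest Δλ = 159.4° (east) — crosses 180°.
Leg 4: -33.81° → +164.93°, shortest Δλ = -161.26° (west) — crosses 180°.
Leg 5: +164.93° → +88.19°, shortest Δλ = -76.74° (west) — does not cross 180°.
Leg 6: +88.19° → -114.93°, shortest Δλ = 156.88° (east) — crosses 180°.
Total crossings: 5.

5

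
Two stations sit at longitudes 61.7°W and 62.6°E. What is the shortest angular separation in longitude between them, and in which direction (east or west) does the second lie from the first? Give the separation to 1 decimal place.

124.3° east

Raw difference: 62.6 − -61.7 = 124.3°.
Normalise into (−180°, 180°]: 124.3° stays 124.3°.
Positive ⇒ the second point lies to the east; separation 124.3°.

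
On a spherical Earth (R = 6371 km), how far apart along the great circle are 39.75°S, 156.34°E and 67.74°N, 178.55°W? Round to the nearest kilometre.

12137 km

Δλ = -178.55 − 156.34 = -334.89°; wrapped into (−180°, 180°]: 25.11°.
Δφ = 67.74 − -39.75 = 107.49°.
a = sin²(Δφ/2) + cos φ₁ · cos φ₂ · sin²(Δλ/2) = 0.664032.
c = 2·atan2(√a, √(1−a)) = 1.90505 rad → d = 6371·c ≈ 12137.07 km.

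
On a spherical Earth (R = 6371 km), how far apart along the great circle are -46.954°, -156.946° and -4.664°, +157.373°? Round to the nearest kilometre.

6413 km

Δλ = 157.373 − -156.946 = 314.319°; wrapped into (−180°, 180°]: -45.681°.
Δφ = -4.664 − -46.954 = 42.290°.
a = sin²(Δφ/2) + cos φ₁ · cos φ₂ · sin²(Δλ/2) = 0.232633.
c = 2·atan2(√a, √(1−a)) = 1.00660 rad → d = 6371·c ≈ 6413.07 km.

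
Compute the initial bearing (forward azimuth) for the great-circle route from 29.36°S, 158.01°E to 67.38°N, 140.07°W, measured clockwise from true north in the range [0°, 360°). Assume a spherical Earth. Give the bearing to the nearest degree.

Δλ = -140.07 − 158.01 = -298.08°; wrapped into (−180°, 180°]: 61.92°.
θ = atan2( sin Δλ · cos φ₂ , cos φ₁ · sin φ₂ − sin φ₁ · cos φ₂ · cos Δλ )
  = atan2(0.33934, 0.89328) = 20.801° → normalised to [0°, 360°): 20.801°.

21°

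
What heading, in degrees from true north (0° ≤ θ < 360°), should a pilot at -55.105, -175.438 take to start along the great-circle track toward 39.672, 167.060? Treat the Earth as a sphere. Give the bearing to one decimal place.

Δλ = 167.060 − -175.438 = 342.498°; wrapped into (−180°, 180°]: -17.502°.
θ = atan2( sin Δλ · cos φ₂ , cos φ₁ · sin φ₂ − sin φ₁ · cos φ₂ · cos Δλ )
  = atan2(-0.23148, 0.96730) = -13.458° → normalised to [0°, 360°): 346.542°.

346.5°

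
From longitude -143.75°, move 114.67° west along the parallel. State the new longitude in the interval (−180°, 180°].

Start at -143.75°; shift −114.67° → -258.42°.
-258.42° lies outside (−180°, 180°]; add 360° → +101.58°.

+101.58°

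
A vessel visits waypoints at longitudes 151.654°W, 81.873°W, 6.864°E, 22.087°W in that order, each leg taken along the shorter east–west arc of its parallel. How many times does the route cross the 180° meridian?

Leg 1: -151.654° → -81.873°, shortest Δλ = 69.781° (east) — does not cross 180°.
Leg 2: -81.873° → +6.864°, shortest Δλ = 88.737° (east) — does not cross 180°.
Leg 3: +6.864° → -22.087°, shortest Δλ = -28.951° (west) — does not cross 180°.
Total crossings: 0.

0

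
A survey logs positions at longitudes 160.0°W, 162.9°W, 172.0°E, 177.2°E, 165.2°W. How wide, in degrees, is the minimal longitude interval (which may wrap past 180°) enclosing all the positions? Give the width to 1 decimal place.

28.0°

Sort the longitudes: -165.2°, -162.9°, -160.0°, +172.0°, +177.2°.
Eastward gaps between consecutive values (wrapping around): 2.3°, 2.9°, 332.0°, 5.2°, 17.6°.
Largest gap = 332.0° ⇒ minimal covering band is its complement: 360° − 332.0° = 28.0°.
Band runs from +172.0° eastward to -160.0°, crossing the antimeridian.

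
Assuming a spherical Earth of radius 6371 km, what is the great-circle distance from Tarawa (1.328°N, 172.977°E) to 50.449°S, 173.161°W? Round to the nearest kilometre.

5906 km

Δλ = -173.161 − 172.977 = -346.138°; wrapped into (−180°, 180°]: 13.862°.
Δφ = -50.449 − 1.328 = -51.777°.
a = sin²(Δφ/2) + cos φ₁ · cos φ₂ · sin²(Δλ/2) = 0.199908.
c = 2·atan2(√a, √(1−a)) = 0.92707 rad → d = 6371·c ≈ 5906.34 km.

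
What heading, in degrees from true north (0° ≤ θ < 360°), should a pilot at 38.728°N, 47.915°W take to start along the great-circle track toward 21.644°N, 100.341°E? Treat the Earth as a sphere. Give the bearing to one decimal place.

Δλ = 100.341 − -47.915 = 148.256°.
θ = atan2( sin Δλ · cos φ₂ , cos φ₁ · sin φ₂ − sin φ₁ · cos φ₂ · cos Δλ )
  = atan2(0.48903, 0.78226) = 32.011° → normalised to [0°, 360°): 32.011°.

32.0°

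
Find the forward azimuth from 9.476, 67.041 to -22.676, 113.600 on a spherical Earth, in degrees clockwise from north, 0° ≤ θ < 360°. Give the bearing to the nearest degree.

Δλ = 113.600 − 67.041 = 46.559°.
θ = atan2( sin Δλ · cos φ₂ , cos φ₁ · sin φ₂ − sin φ₁ · cos φ₂ · cos Δλ )
  = atan2(0.66996, -0.48471) = 125.886° → normalised to [0°, 360°): 125.886°.

126°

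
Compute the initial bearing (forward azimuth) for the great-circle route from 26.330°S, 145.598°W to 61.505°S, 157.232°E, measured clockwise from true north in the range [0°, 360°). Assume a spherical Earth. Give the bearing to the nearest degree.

211°

Δλ = 157.232 − -145.598 = 302.830°; wrapped into (−180°, 180°]: -57.170°.
θ = atan2( sin Δλ · cos φ₂ , cos φ₁ · sin φ₂ − sin φ₁ · cos φ₂ · cos Δλ )
  = atan2(-0.40088, -0.67296) = -149.218° → normalised to [0°, 360°): 210.782°.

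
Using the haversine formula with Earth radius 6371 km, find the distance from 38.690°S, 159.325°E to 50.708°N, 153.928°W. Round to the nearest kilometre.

Δλ = -153.928 − 159.325 = -313.253°; wrapped into (−180°, 180°]: 46.747°.
Δφ = 50.708 − -38.690 = 89.398°.
a = sin²(Δφ/2) + cos φ₁ · cos φ₂ · sin²(Δλ/2) = 0.572543.
c = 2·atan2(√a, √(1−a)) = 1.71640 rad → d = 6371·c ≈ 10935.17 km.

10935 km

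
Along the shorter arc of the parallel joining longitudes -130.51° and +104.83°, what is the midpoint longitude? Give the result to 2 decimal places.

Signed shortest Δλ from -130.51° to +104.83° is -124.66°.
Midpoint longitude = -130.51° + (-124.66°)/2 = -130.51° − 62.33° = -192.84°.
Normalise into (−180°, 180°]: +167.16°.
(The naïve average (-130.51 + +104.83)/2 = -12.84° is on the wrong side of the globe.)

+167.16°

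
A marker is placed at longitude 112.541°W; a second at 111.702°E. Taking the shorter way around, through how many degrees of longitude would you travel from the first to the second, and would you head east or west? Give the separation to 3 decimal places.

Raw difference: 111.702 − -112.541 = 224.243°.
Normalise into (−180°, 180°]: 224.243° − 360° = -135.757°.
Negative ⇒ the second point lies to the west; separation 135.757°.

135.757° west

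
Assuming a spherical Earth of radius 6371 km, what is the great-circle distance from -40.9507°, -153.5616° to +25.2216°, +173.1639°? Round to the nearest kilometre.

Δλ = 173.1639 − -153.5616 = 326.7255°; wrapped into (−180°, 180°]: -33.2745°.
Δφ = 25.2216 − -40.9507 = 66.1723°.
a = sin²(Δφ/2) + cos φ₁ · cos φ₂ · sin²(Δλ/2) = 0.354017.
c = 2·atan2(√a, √(1−a)) = 1.27451 rad → d = 6371·c ≈ 8119.93 km.

8120 km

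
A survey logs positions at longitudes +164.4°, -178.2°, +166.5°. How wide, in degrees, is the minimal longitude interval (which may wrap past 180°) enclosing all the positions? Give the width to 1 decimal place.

Sort the longitudes: -178.2°, +164.4°, +166.5°.
Eastward gaps between consecutive values (wrapping around): 342.6°, 2.1°, 15.3°.
Largest gap = 342.6° ⇒ minimal covering band is its complement: 360° − 342.6° = 17.4°.
Band runs from +164.4° eastward to -178.2°, crossing the antimeridian.

17.4°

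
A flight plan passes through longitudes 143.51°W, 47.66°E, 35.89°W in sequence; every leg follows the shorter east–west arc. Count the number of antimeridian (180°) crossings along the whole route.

Leg 1: -143.51° → +47.66°, shortest Δλ = -168.83° (west) — crosses 180°.
Leg 2: +47.66° → -35.89°, shortest Δλ = -83.55° (west) — does not cross 180°.
Total crossings: 1.

1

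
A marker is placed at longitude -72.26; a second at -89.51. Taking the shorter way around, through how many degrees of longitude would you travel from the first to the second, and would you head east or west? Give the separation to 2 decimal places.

Raw difference: -89.51 − -72.26 = -17.25°.
Normalise into (−180°, 180°]: -17.25° stays -17.25°.
Negative ⇒ the second point lies to the west; separation 17.25°.

17.25° west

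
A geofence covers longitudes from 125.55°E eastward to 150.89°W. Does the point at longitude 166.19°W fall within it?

Yes

Band width going east from +125.55° to -150.89°: ((-150.89 − 125.55) mod 360) = 83.56°.
Offset of -166.19° east of the west edge: ((-166.19 − 125.55) mod 360) = 68.26°.
68.26° ≤ 83.56° ⇒ inside.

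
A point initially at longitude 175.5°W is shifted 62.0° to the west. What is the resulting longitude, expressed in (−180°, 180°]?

Start at -175.5°; shift −62.0° → -237.5°.
-237.5° lies outside (−180°, 180°]; add 360° → +122.5°.

122.5°E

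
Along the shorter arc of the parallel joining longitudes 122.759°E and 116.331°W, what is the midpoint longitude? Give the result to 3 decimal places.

Signed shortest Δλ from +122.759° to -116.331° is +120.910°.
Midpoint longitude = +122.759° + (+120.910°)/2 = +122.759° + 60.455° = +183.214°.
Normalise into (−180°, 180°]: -176.786°.
(The naïve average (+122.759 + -116.331)/2 = 3.214° is on the wrong side of the globe.)

176.786°W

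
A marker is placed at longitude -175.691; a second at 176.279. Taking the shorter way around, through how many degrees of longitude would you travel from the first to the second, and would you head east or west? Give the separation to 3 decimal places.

8.030° west

Raw difference: 176.279 − -175.691 = 351.97°.
Normalise into (−180°, 180°]: 351.97° − 360° = -8.03°.
Negative ⇒ the second point lies to the west; separation 8.030°.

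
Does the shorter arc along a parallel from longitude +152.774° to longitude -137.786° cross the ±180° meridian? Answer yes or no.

Yes

Naïve |-137.786 − 152.774| = 290.56° > 180°, so the shorter arc goes the other way round — across 180°.
Signed shortest Δλ = ((-137.786 − 152.774 + 180) mod 360) − 180 = 69.44°.
Going east by 69.44° from +152.774° passes through 180° before reaching -137.786°.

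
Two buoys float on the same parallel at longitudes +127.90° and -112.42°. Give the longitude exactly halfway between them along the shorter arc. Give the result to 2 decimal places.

-172.26°

Signed shortest Δλ from +127.90° to -112.42° is +119.68°.
Midpoint longitude = +127.90° + (+119.68°)/2 = +127.90° + 59.84° = +187.74°.
Normalise into (−180°, 180°]: -172.26°.
(The naïve average (+127.90 + -112.42)/2 = 7.74° is on the wrong side of the globe.)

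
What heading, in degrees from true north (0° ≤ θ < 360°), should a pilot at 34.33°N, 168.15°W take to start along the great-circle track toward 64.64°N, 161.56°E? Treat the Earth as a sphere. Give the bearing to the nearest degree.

Δλ = 161.56 − -168.15 = 329.71°; wrapped into (−180°, 180°]: -30.29°.
θ = atan2( sin Δλ · cos φ₂ , cos φ₁ · sin φ₂ − sin φ₁ · cos φ₂ · cos Δλ )
  = atan2(-0.21603, 0.53765) = -21.890° → normalised to [0°, 360°): 338.110°.

338°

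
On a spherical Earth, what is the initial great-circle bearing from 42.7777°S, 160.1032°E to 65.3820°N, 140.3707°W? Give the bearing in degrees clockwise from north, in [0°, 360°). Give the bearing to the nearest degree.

Δλ = -140.3707 − 160.1032 = -300.4739°; wrapped into (−180°, 180°]: 59.5261°.
θ = atan2( sin Δλ · cos φ₂ , cos φ₁ · sin φ₂ − sin φ₁ · cos φ₂ · cos Δλ )
  = atan2(0.35902, 0.81076) = 23.885° → normalised to [0°, 360°): 23.885°.

24°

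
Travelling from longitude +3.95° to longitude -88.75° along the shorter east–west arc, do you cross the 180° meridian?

Signed shortest Δλ = ((-88.75 − 3.95 + 180) mod 360) − 180 = -92.7°.
Going west by 92.7° from +3.95° reaches -88.75° without touching 180°.

No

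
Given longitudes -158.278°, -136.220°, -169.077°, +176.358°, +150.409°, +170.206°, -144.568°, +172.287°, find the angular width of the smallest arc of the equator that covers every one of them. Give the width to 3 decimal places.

Sort the longitudes: -169.077°, -158.278°, -144.568°, -136.220°, +150.409°, +170.206°, +172.287°, +176.358°.
Eastward gaps between consecutive values (wrapping around): 10.799°, 13.710°, 8.348°, 286.629°, 19.797°, 2.081°, 4.071°, 14.565°.
Largest gap = 286.629° ⇒ minimal covering band is its complement: 360° − 286.629° = 73.371°.
Band runs from +150.409° eastward to -136.220°, crossing the antimeridian.

73.371°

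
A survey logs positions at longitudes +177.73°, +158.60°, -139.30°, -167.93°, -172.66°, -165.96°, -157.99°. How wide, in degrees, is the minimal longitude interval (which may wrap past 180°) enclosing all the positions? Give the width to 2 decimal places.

Sort the longitudes: -172.66°, -167.93°, -165.96°, -157.99°, -139.30°, +158.60°, +177.73°.
Eastward gaps between consecutive values (wrapping around): 4.73°, 1.97°, 7.97°, 18.69°, 297.90°, 19.13°, 9.61°.
Largest gap = 297.90° ⇒ minimal covering band is its complement: 360° − 297.90° = 62.10°.
Band runs from +158.60° eastward to -139.30°, crossing the antimeridian.

62.10°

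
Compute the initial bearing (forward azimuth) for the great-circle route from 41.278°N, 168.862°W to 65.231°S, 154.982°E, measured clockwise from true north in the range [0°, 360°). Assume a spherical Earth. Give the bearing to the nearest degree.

195°

Δλ = 154.982 − -168.862 = 323.844°; wrapped into (−180°, 180°]: -36.156°.
θ = atan2( sin Δλ · cos φ₂ , cos φ₁ · sin φ₂ − sin φ₁ · cos φ₂ · cos Δλ )
  = atan2(-0.24718, -0.90555) = -164.732° → normalised to [0°, 360°): 195.268°.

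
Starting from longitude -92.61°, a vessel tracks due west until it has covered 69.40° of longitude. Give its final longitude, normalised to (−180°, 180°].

Start at -92.61°; shift −69.40° → -162.01°.
-162.01° already lies in (−180°, 180°].

-162.01°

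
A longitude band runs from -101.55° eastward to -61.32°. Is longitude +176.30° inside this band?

Band width going east from -101.55° to -61.32°: ((-61.32 − -101.55) mod 360) = 40.23°.
Offset of +176.30° east of the west edge: ((176.30 − -101.55) mod 360) = 277.85°.
277.85° > 40.23° ⇒ outside.

No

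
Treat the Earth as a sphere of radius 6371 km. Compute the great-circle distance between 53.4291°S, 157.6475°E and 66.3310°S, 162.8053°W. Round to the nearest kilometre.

2566 km

Δλ = -162.8053 − 157.6475 = -320.4528°; wrapped into (−180°, 180°]: 39.5472°.
Δφ = -66.3310 − -53.4291 = -12.9019°.
a = sin²(Δφ/2) + cos φ₁ · cos φ₂ · sin²(Δλ/2) = 0.039999.
c = 2·atan2(√a, √(1−a)) = 0.40271 rad → d = 6371·c ≈ 2565.66 km.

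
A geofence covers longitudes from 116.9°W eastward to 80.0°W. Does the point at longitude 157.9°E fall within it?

No

Band width going east from -116.9° to -80.0°: ((-80.0 − -116.9) mod 360) = 36.9°.
Offset of +157.9° east of the west edge: ((157.9 − -116.9) mod 360) = 274.8°.
274.8° > 36.9° ⇒ outside.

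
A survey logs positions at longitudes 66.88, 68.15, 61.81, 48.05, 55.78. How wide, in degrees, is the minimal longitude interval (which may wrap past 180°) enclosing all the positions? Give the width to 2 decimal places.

Sort the longitudes: +48.05°, +55.78°, +61.81°, +66.88°, +68.15°.
Eastward gaps between consecutive values (wrapping around): 7.73°, 6.03°, 5.07°, 1.27°, 339.90°.
Largest gap = 339.90° ⇒ minimal covering band is its complement: 360° − 339.90° = 20.10°.
Band runs from +48.05° eastward to +68.15°.

20.10°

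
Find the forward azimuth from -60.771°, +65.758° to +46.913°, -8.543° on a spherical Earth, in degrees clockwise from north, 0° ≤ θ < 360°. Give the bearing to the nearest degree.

308°

Δλ = -8.543 − 65.758 = -74.301°.
θ = atan2( sin Δλ · cos φ₂ , cos φ₁ · sin φ₂ − sin φ₁ · cos φ₂ · cos Δλ )
  = atan2(-0.65763, 0.51792) = -51.778° → normalised to [0°, 360°): 308.222°.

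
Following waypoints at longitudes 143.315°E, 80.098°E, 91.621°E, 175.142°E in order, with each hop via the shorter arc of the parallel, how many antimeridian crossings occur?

Leg 1: +143.315° → +80.098°, shortest Δλ = -63.217° (west) — does not cross 180°.
Leg 2: +80.098° → +91.621°, shortest Δλ = 11.523° (east) — does not cross 180°.
Leg 3: +91.621° → +175.142°, shortest Δλ = 83.521° (east) — does not cross 180°.
Total crossings: 0.

0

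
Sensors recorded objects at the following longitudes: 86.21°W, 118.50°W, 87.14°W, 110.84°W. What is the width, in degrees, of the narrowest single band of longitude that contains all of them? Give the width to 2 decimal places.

Sort the longitudes: -118.50°, -110.84°, -87.14°, -86.21°.
Eastward gaps between consecutive values (wrapping around): 7.66°, 23.70°, 0.93°, 327.71°.
Largest gap = 327.71° ⇒ minimal covering band is its complement: 360° − 327.71° = 32.29°.
Band runs from -118.50° eastward to -86.21°.

32.29°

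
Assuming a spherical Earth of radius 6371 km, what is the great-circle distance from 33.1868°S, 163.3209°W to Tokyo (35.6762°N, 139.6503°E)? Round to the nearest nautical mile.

5229 nmi

Δλ = 139.6503 − -163.3209 = 302.9712°; wrapped into (−180°, 180°]: -57.0288°.
Δφ = 35.6762 − -33.1868 = 68.8630°.
a = sin²(Δφ/2) + cos φ₁ · cos φ₂ · sin²(Δλ/2) = 0.474627.
c = 2·atan2(√a, √(1−a)) = 1.52003 rad → d = 6371·c ≈ 9684.10 km ≈ 5229.00 nmi.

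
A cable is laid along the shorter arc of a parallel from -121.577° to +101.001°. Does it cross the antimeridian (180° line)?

Naïve |101.001 − -121.577| = 222.578° > 180°, so the shorter arc goes the other way round — across 180°.
Signed shortest Δλ = ((101.001 − -121.577 + 180) mod 360) − 180 = -137.422°.
Going west by 137.422° from -121.577° passes through 180° before reaching +101.001°.

Yes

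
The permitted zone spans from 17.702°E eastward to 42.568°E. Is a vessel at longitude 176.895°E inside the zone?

No

Band width going east from +17.702° to +42.568°: ((42.568 − 17.702) mod 360) = 24.866°.
Offset of +176.895° east of the west edge: ((176.895 − 17.702) mod 360) = 159.193°.
159.193° > 24.866° ⇒ outside.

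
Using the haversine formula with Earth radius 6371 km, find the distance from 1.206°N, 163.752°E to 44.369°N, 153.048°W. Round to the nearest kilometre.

6406 km

Δλ = -153.048 − 163.752 = -316.800°; wrapped into (−180°, 180°]: 43.200°.
Δφ = 44.369 − 1.206 = 43.163°.
a = sin²(Δφ/2) + cos φ₁ · cos φ₂ · sin²(Δλ/2) = 0.232147.
c = 2·atan2(√a, √(1−a)) = 1.00545 rad → d = 6371·c ≈ 6405.74 km.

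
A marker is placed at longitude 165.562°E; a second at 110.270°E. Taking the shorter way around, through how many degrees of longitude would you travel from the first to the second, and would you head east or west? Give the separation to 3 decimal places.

55.292° west

Raw difference: 110.270 − 165.562 = -55.292°.
Normalise into (−180°, 180°]: -55.292° stays -55.292°.
Negative ⇒ the second point lies to the west; separation 55.292°.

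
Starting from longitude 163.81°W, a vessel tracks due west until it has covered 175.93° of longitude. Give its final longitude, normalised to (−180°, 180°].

20.26°E

Start at -163.81°; shift −175.93° → -339.74°.
-339.74° lies outside (−180°, 180°]; add 360° → +20.26°.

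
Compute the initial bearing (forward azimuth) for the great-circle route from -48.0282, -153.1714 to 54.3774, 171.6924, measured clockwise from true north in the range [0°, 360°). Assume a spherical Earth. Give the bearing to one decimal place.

Δλ = 171.6924 − -153.1714 = 324.8638°; wrapped into (−180°, 180°]: -35.1362°.
θ = atan2( sin Δλ · cos φ₂ , cos φ₁ · sin φ₂ − sin φ₁ · cos φ₂ · cos Δλ )
  = atan2(-0.33521, 0.89775) = -20.475° → normalised to [0°, 360°): 339.525°.

339.5°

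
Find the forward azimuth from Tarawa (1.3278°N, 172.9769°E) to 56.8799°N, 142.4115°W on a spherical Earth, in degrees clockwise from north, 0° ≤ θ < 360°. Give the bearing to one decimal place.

24.9°

Δλ = -142.4115 − 172.9769 = -315.3884°; wrapped into (−180°, 180°]: 44.6116°.
θ = atan2( sin Δλ · cos φ₂ , cos φ₁ · sin φ₂ − sin φ₁ · cos φ₂ · cos Δλ )
  = atan2(0.38373, 0.82829) = 24.857° → normalised to [0°, 360°): 24.857°.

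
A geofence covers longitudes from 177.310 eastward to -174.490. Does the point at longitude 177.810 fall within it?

Yes

Band width going east from +177.310° to -174.490°: ((-174.490 − 177.310) mod 360) = 8.200°.
Offset of +177.810° east of the west edge: ((177.810 − 177.310) mod 360) = 0.500°.
0.500° ≤ 8.200° ⇒ inside.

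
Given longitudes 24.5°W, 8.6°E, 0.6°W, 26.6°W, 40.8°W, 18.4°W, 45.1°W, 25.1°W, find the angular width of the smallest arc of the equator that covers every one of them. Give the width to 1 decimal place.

53.7°

Sort the longitudes: -45.1°, -40.8°, -26.6°, -25.1°, -24.5°, -18.4°, -0.6°, +8.6°.
Eastward gaps between consecutive values (wrapping around): 4.3°, 14.2°, 1.5°, 0.6°, 6.1°, 17.8°, 9.2°, 306.3°.
Largest gap = 306.3° ⇒ minimal covering band is its complement: 360° − 306.3° = 53.7°.
Band runs from -45.1° eastward to +8.6°.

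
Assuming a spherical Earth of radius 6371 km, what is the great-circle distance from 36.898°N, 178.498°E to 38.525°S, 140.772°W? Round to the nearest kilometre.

9368 km

Δλ = -140.772 − 178.498 = -319.270°; wrapped into (−180°, 180°]: 40.730°.
Δφ = -38.525 − 36.898 = -75.423°.
a = sin²(Δφ/2) + cos φ₁ · cos φ₂ · sin²(Δλ/2) = 0.449927.
c = 2·atan2(√a, √(1−a)) = 1.47048 rad → d = 6371·c ≈ 9368.44 km.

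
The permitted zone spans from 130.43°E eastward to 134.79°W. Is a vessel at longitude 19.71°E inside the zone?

Band width going east from +130.43° to -134.79°: ((-134.79 − 130.43) mod 360) = 94.78°.
Offset of +19.71° east of the west edge: ((19.71 − 130.43) mod 360) = 249.28°.
249.28° > 94.78° ⇒ outside.

No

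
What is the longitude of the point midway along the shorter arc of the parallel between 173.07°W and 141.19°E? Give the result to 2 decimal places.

164.06°E

Signed shortest Δλ from -173.07° to +141.19° is -45.74°.
Midpoint longitude = -173.07° + (-45.74°)/2 = -173.07° − 22.87° = -195.94°.
Normalise into (−180°, 180°]: +164.06°.
(The naïve average (-173.07 + +141.19)/2 = -15.94° is on the wrong side of the globe.)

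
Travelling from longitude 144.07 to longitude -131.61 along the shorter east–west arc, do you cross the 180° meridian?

Yes

Naïve |-131.61 − 144.07| = 275.68° > 180°, so the shorter arc goes the other way round — across 180°.
Signed shortest Δλ = ((-131.61 − 144.07 + 180) mod 360) − 180 = 84.32°.
Going east by 84.32° from +144.07° passes through 180° before reaching -131.61°.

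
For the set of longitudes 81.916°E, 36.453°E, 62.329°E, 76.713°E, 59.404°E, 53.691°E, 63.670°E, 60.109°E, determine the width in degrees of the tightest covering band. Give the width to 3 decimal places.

Sort the longitudes: +36.453°, +53.691°, +59.404°, +60.109°, +62.329°, +63.670°, +76.713°, +81.916°.
Eastward gaps between consecutive values (wrapping around): 17.238°, 5.713°, 0.705°, 2.220°, 1.341°, 13.043°, 5.203°, 314.537°.
Largest gap = 314.537° ⇒ minimal covering band is its complement: 360° − 314.537° = 45.463°.
Band runs from +36.453° eastward to +81.916°.

45.463°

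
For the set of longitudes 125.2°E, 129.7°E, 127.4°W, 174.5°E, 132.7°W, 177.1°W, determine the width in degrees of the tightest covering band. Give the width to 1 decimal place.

107.4°

Sort the longitudes: -177.1°, -132.7°, -127.4°, +125.2°, +129.7°, +174.5°.
Eastward gaps between consecutive values (wrapping around): 44.4°, 5.3°, 252.6°, 4.5°, 44.8°, 8.4°.
Largest gap = 252.6° ⇒ minimal covering band is its complement: 360° − 252.6° = 107.4°.
Band runs from +125.2° eastward to -127.4°, crossing the antimeridian.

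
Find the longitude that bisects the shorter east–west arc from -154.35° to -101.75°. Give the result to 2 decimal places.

-128.05°

Signed shortest Δλ from -154.35° to -101.75° is +52.60°.
Midpoint longitude = -154.35° + (+52.60°)/2 = -154.35° + 26.30° = -128.05°.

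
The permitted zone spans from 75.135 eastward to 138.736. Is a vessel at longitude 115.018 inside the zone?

Yes

Band width going east from +75.135° to +138.736°: ((138.736 − 75.135) mod 360) = 63.601°.
Offset of +115.018° east of the west edge: ((115.018 − 75.135) mod 360) = 39.883°.
39.883° ≤ 63.601° ⇒ inside.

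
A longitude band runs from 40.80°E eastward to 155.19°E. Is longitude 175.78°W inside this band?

No

Band width going east from +40.80° to +155.19°: ((155.19 − 40.80) mod 360) = 114.39°.
Offset of -175.78° east of the west edge: ((-175.78 − 40.80) mod 360) = 143.42°.
143.42° > 114.39° ⇒ outside.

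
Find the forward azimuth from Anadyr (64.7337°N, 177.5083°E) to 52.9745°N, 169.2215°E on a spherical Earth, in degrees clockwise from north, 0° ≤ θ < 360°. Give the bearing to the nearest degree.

Δλ = 169.2215 − 177.5083 = -8.2868°.
θ = atan2( sin Δλ · cos φ₂ , cos φ₁ · sin φ₂ − sin φ₁ · cos φ₂ · cos Δλ )
  = atan2(-0.08679, -0.19811) = -156.343° → normalised to [0°, 360°): 203.657°.

204°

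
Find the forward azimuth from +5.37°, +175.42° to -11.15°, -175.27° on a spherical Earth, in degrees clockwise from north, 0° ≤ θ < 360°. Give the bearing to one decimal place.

150.7°

Δλ = -175.27 − 175.42 = -350.69°; wrapped into (−180°, 180°]: 9.31°.
θ = atan2( sin Δλ · cos φ₂ , cos φ₁ · sin φ₂ − sin φ₁ · cos φ₂ · cos Δλ )
  = atan2(0.15872, -0.28314) = 150.726° → normalised to [0°, 360°): 150.726°.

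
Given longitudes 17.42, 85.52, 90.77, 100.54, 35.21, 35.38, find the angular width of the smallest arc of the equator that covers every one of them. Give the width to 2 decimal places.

Sort the longitudes: +17.42°, +35.21°, +35.38°, +85.52°, +90.77°, +100.54°.
Eastward gaps between consecutive values (wrapping around): 17.79°, 0.17°, 50.14°, 5.25°, 9.77°, 276.88°.
Largest gap = 276.88° ⇒ minimal covering band is its complement: 360° − 276.88° = 83.12°.
Band runs from +17.42° eastward to +100.54°.

83.12°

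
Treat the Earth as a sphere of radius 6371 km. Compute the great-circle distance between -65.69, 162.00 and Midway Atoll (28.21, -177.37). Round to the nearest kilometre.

Δλ = -177.37 − 162.00 = -339.37°; wrapped into (−180°, 180°]: 20.63°.
Δφ = 28.21 − -65.69 = 93.90°.
a = sin²(Δφ/2) + cos φ₁ · cos φ₂ · sin²(Δλ/2) = 0.545639.
c = 2·atan2(√a, √(1−a)) = 1.66220 rad → d = 6371·c ≈ 10589.89 km.

10590 km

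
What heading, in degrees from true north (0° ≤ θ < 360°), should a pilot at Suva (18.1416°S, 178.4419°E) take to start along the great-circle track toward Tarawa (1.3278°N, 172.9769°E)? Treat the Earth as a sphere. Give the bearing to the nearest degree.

344°

Δλ = 172.9769 − 178.4419 = -5.4650°.
θ = atan2( sin Δλ · cos φ₂ , cos φ₁ · sin φ₂ − sin φ₁ · cos φ₂ · cos Δλ )
  = atan2(-0.09521, 0.33189) = -16.007° → normalised to [0°, 360°): 343.993°.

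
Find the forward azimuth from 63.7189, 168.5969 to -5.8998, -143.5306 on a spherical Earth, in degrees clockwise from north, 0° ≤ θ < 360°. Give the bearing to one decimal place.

Δλ = -143.5306 − 168.5969 = -312.1275°; wrapped into (−180°, 180°]: 47.8725°.
θ = atan2( sin Δλ · cos φ₂ , cos φ₁ · sin φ₂ − sin φ₁ · cos φ₂ · cos Δλ )
  = atan2(0.73773, -0.64377) = 131.109° → normalised to [0°, 360°): 131.109°.

131.1°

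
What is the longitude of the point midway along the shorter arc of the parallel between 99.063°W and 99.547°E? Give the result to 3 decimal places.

179.758°W

Signed shortest Δλ from -99.063° to +99.547° is -161.390°.
Midpoint longitude = -99.063° + (-161.390°)/2 = -99.063° − 80.695° = -179.758°.
(The naïve average (-99.063 + +99.547)/2 = 0.242° is on the wrong side of the globe.)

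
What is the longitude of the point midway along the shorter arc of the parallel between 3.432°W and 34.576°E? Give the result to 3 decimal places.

Signed shortest Δλ from -3.432° to +34.576° is +38.008°.
Midpoint longitude = -3.432° + (+38.008°)/2 = -3.432° + 19.004° = +15.572°.

15.572°E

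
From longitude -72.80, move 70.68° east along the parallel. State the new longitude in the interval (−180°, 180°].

Start at -72.80°; shift +70.68° → -2.12°.
-2.12° already lies in (−180°, 180°].

-2.12°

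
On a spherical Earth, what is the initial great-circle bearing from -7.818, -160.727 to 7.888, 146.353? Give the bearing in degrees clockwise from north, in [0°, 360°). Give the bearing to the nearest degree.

285°

Δλ = 146.353 − -160.727 = 307.080°; wrapped into (−180°, 180°]: -52.920°.
θ = atan2( sin Δλ · cos φ₂ , cos φ₁ · sin φ₂ − sin φ₁ · cos φ₂ · cos Δλ )
  = atan2(-0.79025, 0.21720) = -74.632° → normalised to [0°, 360°): 285.368°.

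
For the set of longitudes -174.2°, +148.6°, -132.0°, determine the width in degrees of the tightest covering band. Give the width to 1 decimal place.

Sort the longitudes: -174.2°, -132.0°, +148.6°.
Eastward gaps between consecutive values (wrapping around): 42.2°, 280.6°, 37.2°.
Largest gap = 280.6° ⇒ minimal covering band is its complement: 360° − 280.6° = 79.4°.
Band runs from +148.6° eastward to -132.0°, crossing the antimeridian.

79.4°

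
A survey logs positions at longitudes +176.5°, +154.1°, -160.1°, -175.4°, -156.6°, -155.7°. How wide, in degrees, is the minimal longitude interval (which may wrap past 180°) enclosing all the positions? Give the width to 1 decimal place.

Sort the longitudes: -175.4°, -160.1°, -156.6°, -155.7°, +154.1°, +176.5°.
Eastward gaps between consecutive values (wrapping around): 15.3°, 3.5°, 0.9°, 309.8°, 22.4°, 8.1°.
Largest gap = 309.8° ⇒ minimal covering band is its complement: 360° − 309.8° = 50.2°.
Band runs from +154.1° eastward to -155.7°, crossing the antimeridian.

50.2°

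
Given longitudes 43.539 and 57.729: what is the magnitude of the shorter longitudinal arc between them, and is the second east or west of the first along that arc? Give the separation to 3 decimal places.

14.190° east

Raw difference: 57.729 − 43.539 = 14.19°.
Normalise into (−180°, 180°]: 14.19° stays 14.19°.
Positive ⇒ the second point lies to the east; separation 14.190°.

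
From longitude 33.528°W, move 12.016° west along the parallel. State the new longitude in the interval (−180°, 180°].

45.544°W

Start at -33.528°; shift −12.016° → -45.544°.
-45.544° already lies in (−180°, 180°].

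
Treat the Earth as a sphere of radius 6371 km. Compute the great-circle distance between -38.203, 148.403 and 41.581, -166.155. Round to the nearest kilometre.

9995 km

Δλ = -166.155 − 148.403 = -314.558°; wrapped into (−180°, 180°]: 45.442°.
Δφ = 41.581 − -38.203 = 79.784°.
a = sin²(Δφ/2) + cos φ₁ · cos φ₂ · sin²(Δλ/2) = 0.499013.
c = 2·atan2(√a, √(1−a)) = 1.56882 rad → d = 6371·c ≈ 9994.96 km.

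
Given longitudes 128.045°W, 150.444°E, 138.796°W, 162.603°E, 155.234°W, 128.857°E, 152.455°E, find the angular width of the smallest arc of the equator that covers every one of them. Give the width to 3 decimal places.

103.098°

Sort the longitudes: -155.234°, -138.796°, -128.045°, +128.857°, +150.444°, +152.455°, +162.603°.
Eastward gaps between consecutive values (wrapping around): 16.438°, 10.751°, 256.902°, 21.587°, 2.011°, 10.148°, 42.163°.
Largest gap = 256.902° ⇒ minimal covering band is its complement: 360° − 256.902° = 103.098°.
Band runs from +128.857° eastward to -128.045°, crossing the antimeridian.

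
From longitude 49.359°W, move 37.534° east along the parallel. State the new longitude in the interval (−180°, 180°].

Start at -49.359°; shift +37.534° → -11.825°.
-11.825° already lies in (−180°, 180°].

11.825°W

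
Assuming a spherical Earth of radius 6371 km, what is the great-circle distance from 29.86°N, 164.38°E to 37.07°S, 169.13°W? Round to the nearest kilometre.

7938 km

Δλ = -169.13 − 164.38 = -333.51°; wrapped into (−180°, 180°]: 26.49°.
Δφ = -37.07 − 29.86 = -66.93°.
a = sin²(Δφ/2) + cos φ₁ · cos φ₂ · sin²(Δλ/2) = 0.340397.
c = 2·atan2(√a, √(1−a)) = 1.24590 rad → d = 6371·c ≈ 7937.66 km.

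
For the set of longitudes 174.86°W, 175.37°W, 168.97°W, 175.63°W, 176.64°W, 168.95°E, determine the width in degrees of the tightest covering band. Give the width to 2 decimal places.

Sort the longitudes: -176.64°, -175.63°, -175.37°, -174.86°, -168.97°, +168.95°.
Eastward gaps between consecutive values (wrapping around): 1.01°, 0.26°, 0.51°, 5.89°, 337.92°, 14.41°.
Largest gap = 337.92° ⇒ minimal covering band is its complement: 360° − 337.92° = 22.08°.
Band runs from +168.95° eastward to -168.97°, crossing the antimeridian.

22.08°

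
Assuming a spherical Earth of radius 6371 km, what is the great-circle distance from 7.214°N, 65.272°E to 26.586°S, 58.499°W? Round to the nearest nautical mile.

7404 nmi

Δλ = -58.499 − 65.272 = -123.771°.
Δφ = -26.586 − 7.214 = -33.800°.
a = sin²(Δφ/2) + cos φ₁ · cos φ₂ · sin²(Δλ/2) = 0.774682.
c = 2·atan2(√a, √(1−a)) = 2.15240 rad → d = 6371·c ≈ 13712.93 km ≈ 7404.39 nmi.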